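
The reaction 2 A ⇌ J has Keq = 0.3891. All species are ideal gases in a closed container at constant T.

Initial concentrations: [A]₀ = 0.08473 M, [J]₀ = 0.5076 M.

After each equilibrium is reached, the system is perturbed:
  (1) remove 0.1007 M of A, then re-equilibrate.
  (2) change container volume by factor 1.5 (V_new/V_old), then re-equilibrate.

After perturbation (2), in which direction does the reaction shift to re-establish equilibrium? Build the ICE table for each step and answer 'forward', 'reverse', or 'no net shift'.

Q₀ = 70.7 vs Keq = 0.3891 ⇒ Q>K, reverse
Step 1:
                   A          J
  Initial    0.08473     0.5076
  Change      0.6241    -0.3121
  Equil       0.7089     0.1955
  solve Keq expr → x = -0.3121; check Q = 0.3891
Then remove 0.1007 M of A.
Step 2:
                   A          J
  Initial     0.6082     0.1955
  Change     0.05194   -0.02597
  Equil       0.6601     0.1696
  solve Keq expr → x = -0.02597; check Q = 0.3891
Then change container volume by factor 1.5 (V_new/V_old).
Step 3:
                   A          J
  Initial     0.4401      0.113
  Change     0.04384   -0.02192
  Equil       0.4839    0.09112
  solve Keq expr → x = -0.02192; check Q = 0.3891

Direction: reverse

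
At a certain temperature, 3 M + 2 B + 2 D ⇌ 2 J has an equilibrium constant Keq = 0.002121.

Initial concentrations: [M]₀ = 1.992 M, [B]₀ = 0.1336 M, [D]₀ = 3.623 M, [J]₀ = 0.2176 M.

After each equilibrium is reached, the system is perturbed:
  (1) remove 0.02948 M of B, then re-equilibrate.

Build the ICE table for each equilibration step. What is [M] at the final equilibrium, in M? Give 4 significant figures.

Q₀ = 0.02557 vs Keq = 0.002121 ⇒ Q>K, reverse
Step 1:
                    M           B           D           J
  Initial       1.992      0.1336       3.623      0.2176
  Change        0.143     0.09531     0.09531    -0.09531
  Equil         2.135      0.2289       3.718      0.1223
  solve Keq expr → x = -0.04766; check Q = 0.002121
Then remove 0.02948 M of B.
Step 2:
                    M           B           D           J
  Initial       2.135      0.1994       3.718      0.1223
  Change      0.01404    0.009361    0.009361   -0.009361
  Equil         2.149      0.2088       3.728      0.1129
  solve Keq expr → x = -0.004681; check Q = 0.002121

[M]_eq = 2.149 M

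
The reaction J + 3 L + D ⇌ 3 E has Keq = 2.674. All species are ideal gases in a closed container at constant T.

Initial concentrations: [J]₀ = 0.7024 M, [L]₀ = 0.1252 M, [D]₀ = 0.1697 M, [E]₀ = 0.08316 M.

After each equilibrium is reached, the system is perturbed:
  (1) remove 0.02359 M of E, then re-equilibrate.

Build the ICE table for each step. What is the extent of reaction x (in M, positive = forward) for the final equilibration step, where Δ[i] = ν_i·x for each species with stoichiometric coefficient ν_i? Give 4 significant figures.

Q₀ = 2.458 vs Keq = 2.674 ⇒ Q<K, forward
Step 1:
                   J          L          D          E
  I           0.7024     0.1252     0.1697    0.08316
  C       -4.4951e-04  -0.001349 -4.4951e-04   0.001349
  E            0.702     0.1239     0.1693    0.08451
  solve Keq expr → x = 4.4951e-04; check Q = 2.674
Then remove 0.02359 M of E.
Step 2:
                   J          L          D          E
  I            0.702     0.1239     0.1693    0.06092
  C        -0.004509   -0.01353  -0.004509    0.01353
  E           0.6974     0.1103     0.1647    0.07444
  solve Keq expr → x = 0.004509; check Q = 2.674

x = 0.004509 M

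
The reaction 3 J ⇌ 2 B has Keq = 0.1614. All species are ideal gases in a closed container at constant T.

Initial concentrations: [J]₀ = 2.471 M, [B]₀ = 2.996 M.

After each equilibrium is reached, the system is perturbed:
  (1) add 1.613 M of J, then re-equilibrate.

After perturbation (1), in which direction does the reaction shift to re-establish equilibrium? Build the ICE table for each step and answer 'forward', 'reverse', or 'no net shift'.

Q₀ = 0.5949 vs Keq = 0.1614 ⇒ Q>K, reverse
Step 1:
                  J         B
  init        2.471     2.996
  Δ          0.8488   -0.5659
  eq           3.32      2.43
  solve Keq expr → x = -0.2829; check Q = 0.1614
Then add 1.613 M of J.
Step 2:
                  J         B
  init        4.933      2.43
  Δ           -1.02    0.6798
  eq          3.913      3.11
  solve Keq expr → x = 0.3399; check Q = 0.1614

Direction: forward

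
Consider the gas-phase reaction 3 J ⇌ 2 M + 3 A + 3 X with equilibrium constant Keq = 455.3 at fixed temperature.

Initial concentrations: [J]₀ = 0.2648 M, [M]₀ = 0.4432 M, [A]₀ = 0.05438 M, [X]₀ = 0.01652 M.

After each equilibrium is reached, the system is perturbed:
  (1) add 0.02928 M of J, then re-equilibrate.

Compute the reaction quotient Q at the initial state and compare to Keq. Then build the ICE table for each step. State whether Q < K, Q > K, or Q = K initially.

Q₀ = 7.6700e-09 vs Keq = 455.3 ⇒ Q<K, forward
Step 1:
                  J         M         A         X
  Initial    0.2648    0.4432   0.05438   0.01652
  Change    -0.2568    0.1712    0.2568    0.2568
  Equil    0.007991    0.6144    0.3112    0.2733
  solve Keq expr → x = 0.0856; check Q = 455.3
Then add 0.02928 M of J.
Step 2:
                  J         M         A         X
  Initial   0.03727    0.6144    0.3112    0.2733
  Change   -0.02751   0.01834   0.02751   0.02751
  Equil    0.009762    0.6327    0.3387    0.3008
  solve Keq expr → x = 0.00917; check Q = 455.3

Q₀ = 7.6700e-09; Q < K (proceeds forward)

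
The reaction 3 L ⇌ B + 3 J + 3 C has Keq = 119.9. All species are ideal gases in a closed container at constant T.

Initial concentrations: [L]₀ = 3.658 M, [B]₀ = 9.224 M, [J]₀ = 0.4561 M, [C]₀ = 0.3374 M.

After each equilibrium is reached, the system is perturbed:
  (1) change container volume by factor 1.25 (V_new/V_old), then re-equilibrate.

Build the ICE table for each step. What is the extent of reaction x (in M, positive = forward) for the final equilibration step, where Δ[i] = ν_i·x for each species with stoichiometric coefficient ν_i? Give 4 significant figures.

x = 0.05436 M

Q₀ = 6.8676e-04 vs Keq = 119.9 ⇒ Q<K, forward
Step 1:
                  L         B         J         C
  I           3.658     9.224    0.4561    0.3374
  C          -1.718    0.5728     1.718     1.718
  E            1.94     9.797     2.174     2.056
  solve Keq expr → x = 0.5728; check Q = 119.9
Then change container volume by factor 1.25 (V_new/V_old).
Step 2:
                  L         B         J         C
  I           1.552     7.837      1.74     1.645
  C         -0.1631   0.05436    0.1631    0.1631
  E           1.389     7.892     1.903     1.808
  solve Keq expr → x = 0.05436; check Q = 119.9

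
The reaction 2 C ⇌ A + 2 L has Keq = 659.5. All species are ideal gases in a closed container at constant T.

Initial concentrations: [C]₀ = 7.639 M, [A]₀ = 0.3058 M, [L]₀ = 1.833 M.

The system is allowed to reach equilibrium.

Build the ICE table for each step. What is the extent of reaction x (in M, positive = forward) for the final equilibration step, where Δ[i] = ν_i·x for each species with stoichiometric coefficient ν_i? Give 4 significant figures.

x = 3.486 M

Q₀ = 0.01761 vs Keq = 659.5 ⇒ Q<K, forward
Step 1:
                   C          A          L
  init         7.639     0.3058      1.833
  Δ           -6.971      3.486      6.971
  eq          0.6676      3.792      8.804
  solve Keq expr → x = 3.486; check Q = 659.5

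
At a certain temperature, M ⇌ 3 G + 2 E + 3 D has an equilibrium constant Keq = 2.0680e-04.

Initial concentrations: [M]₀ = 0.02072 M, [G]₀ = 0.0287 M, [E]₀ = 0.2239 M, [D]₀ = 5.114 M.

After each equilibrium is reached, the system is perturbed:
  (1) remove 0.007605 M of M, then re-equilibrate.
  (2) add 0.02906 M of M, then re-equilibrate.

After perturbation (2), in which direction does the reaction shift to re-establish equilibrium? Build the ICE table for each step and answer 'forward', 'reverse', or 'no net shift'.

Q₀ = 0.00765 vs Keq = 2.0680e-04 ⇒ Q>K, reverse
Step 1:
                    M           G           E           D
  init        0.02072      0.0287      0.2239       5.114
  Δ          0.006295    -0.01888    -0.01259    -0.01888
  eq          0.02701    0.009816      0.2113       5.095
  solve Keq expr → x = -0.006295; check Q = 2.0680e-04
Then remove 0.007605 M of M.
Step 2:
                    M           G           E           D
  init        0.01941    0.009816      0.2113       5.095
  Δ        3.1897e-04 -9.5691e-04 -6.3794e-04 -9.5691e-04
  eq          0.01973    0.008859      0.2107       5.094
  solve Keq expr → x = -3.1897e-04; check Q = 2.0680e-04
Then add 0.02906 M of M.
Step 3:
                    M           G           E           D
  init        0.04879    0.008859      0.2107       5.094
  Δ       -9.8644e-04    0.002959    0.001973    0.002959
  eq           0.0478     0.01182      0.2126       5.097
  solve Keq expr → x = 9.8644e-04; check Q = 2.0680e-04

Direction: forward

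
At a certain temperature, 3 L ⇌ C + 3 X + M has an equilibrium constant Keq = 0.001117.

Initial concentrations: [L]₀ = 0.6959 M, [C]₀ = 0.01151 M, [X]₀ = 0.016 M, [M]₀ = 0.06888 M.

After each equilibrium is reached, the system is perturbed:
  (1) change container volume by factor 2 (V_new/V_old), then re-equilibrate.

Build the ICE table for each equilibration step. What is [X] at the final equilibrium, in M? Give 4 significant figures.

[X]_eq = 0.1411 M

Q₀ = 9.6358e-09 vs Keq = 0.001117 ⇒ Q<K, forward
Step 1:
                    L           C           X           M
  Initial      0.6959     0.01151       0.016     0.06888
  Change      -0.2092     0.06975      0.2092     0.06975
  Equil        0.4867     0.08126      0.2252      0.1386
  solve Keq expr → x = 0.06975; check Q = 0.001117
Then change container volume by factor 2 (V_new/V_old).
Step 2:
                    L           C           X           M
  Initial      0.2433     0.04063      0.1126     0.06931
  Change     -0.02844     0.00948     0.02844     0.00948
  Equil        0.2149     0.05011      0.1411     0.07879
  solve Keq expr → x = 0.00948; check Q = 0.001117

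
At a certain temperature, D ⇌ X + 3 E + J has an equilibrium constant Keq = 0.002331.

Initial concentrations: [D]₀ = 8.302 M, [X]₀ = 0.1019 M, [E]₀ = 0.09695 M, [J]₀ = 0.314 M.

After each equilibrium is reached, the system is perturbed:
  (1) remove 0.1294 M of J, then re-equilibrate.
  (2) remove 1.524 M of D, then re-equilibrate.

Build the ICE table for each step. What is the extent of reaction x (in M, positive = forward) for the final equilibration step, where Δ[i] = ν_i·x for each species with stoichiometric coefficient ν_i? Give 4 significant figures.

Q₀ = 3.5121e-06 vs Keq = 0.002331 ⇒ Q<K, forward
Step 1:
                  D         X         E         J
  I           8.302    0.1019   0.09695     0.314
  C         -0.1497    0.1497    0.4492    0.1497
  E           8.152    0.2516    0.5461    0.4637
  solve Keq expr → x = 0.1497; check Q = 0.002331
Then remove 0.1294 M of J.
Step 2:
                  D         X         E         J
  I           8.152    0.2516    0.5461    0.3343
  C        -0.01436   0.01436   0.04309   0.01436
  E           8.138     0.266    0.5892    0.3487
  solve Keq expr → x = 0.01436; check Q = 0.002331
Then remove 1.524 M of D.
Step 3:
                  D         X         E         J
  I           6.614     0.266    0.5892    0.3487
  C        0.009204 -0.009204  -0.02761 -0.009204
  E           6.623    0.2568    0.5616    0.3395
  solve Keq expr → x = -0.009204; check Q = 0.002331

x = -0.009204 M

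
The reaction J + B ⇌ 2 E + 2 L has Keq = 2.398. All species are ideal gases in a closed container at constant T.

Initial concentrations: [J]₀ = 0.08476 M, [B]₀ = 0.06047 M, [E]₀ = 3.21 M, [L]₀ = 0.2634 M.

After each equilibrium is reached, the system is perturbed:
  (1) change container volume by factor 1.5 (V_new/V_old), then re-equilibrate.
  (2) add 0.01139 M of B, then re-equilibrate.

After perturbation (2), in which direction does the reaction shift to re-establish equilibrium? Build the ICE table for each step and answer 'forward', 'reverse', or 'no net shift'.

Q₀ = 139.5 vs Keq = 2.398 ⇒ Q>K, reverse
Step 1:
                   J          B          E          L
  init       0.08476    0.06047       3.21     0.2634
  Δ           0.0902     0.0902    -0.1804    -0.1804
  eq           0.175     0.1507       3.03    0.08299
  solve Keq expr → x = -0.0902; check Q = 2.398
Then change container volume by factor 1.5 (V_new/V_old).
Step 2:
                   J          B          E          L
  init        0.1166     0.1004       2.02    0.05533
  Δ         -0.00973   -0.00973    0.01946    0.01946
  eq          0.1069    0.09072      2.039    0.07479
  solve Keq expr → x = 0.00973; check Q = 2.398
Then add 0.01139 M of B.
Step 3:
                   J          B          E          L
  init        0.1069     0.1021      2.039    0.07479
  Δ        -0.001606  -0.001606   0.003213   0.003213
  eq          0.1053     0.1005      2.042      0.078
  solve Keq expr → x = 0.001606; check Q = 2.398

Direction: forward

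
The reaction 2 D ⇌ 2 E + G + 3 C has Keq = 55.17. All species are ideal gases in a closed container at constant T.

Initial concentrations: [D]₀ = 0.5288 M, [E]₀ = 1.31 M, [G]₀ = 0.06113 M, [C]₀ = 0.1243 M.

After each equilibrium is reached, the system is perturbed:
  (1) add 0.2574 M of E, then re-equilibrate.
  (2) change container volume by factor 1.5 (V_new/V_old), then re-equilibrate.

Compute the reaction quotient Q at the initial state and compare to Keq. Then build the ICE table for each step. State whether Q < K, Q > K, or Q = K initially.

Q₀ = 7.2049e-04; Q < K (proceeds forward)

Q₀ = 7.2049e-04 vs Keq = 55.17 ⇒ Q<K, forward
Step 1:
                   D          E          G          C
  init        0.5288       1.31    0.06113     0.1243
  Δ          -0.4415     0.4415     0.2207     0.6622
  eq         0.08732      1.751     0.2819     0.7865
  solve Keq expr → x = 0.2207; check Q = 55.17
Then add 0.2574 M of E.
Step 2:
                   D          E          G          C
  init       0.08732      2.009     0.2819     0.7865
  Δ         0.009035  -0.009035  -0.004518   -0.01355
  eq         0.09636          2     0.2774      0.773
  solve Keq expr → x = -0.004518; check Q = 55.17
Then change container volume by factor 1.5 (V_new/V_old).
Step 3:
                   D          E          G          C
  init       0.06424      1.333     0.1849     0.5153
  Δ         -0.02985    0.02985    0.01493    0.04478
  eq         0.03439      1.363     0.1998     0.5601
  solve Keq expr → x = 0.01493; check Q = 55.17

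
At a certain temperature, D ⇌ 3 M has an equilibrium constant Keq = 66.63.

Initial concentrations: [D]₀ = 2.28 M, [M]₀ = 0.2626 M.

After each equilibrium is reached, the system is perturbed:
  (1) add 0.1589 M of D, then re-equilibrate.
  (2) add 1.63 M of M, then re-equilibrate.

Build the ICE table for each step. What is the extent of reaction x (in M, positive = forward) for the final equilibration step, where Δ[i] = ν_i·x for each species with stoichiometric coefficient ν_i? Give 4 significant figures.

Q₀ = 0.007942 vs Keq = 66.63 ⇒ Q<K, forward
Step 1:
                   D          M
  Initial       2.28     0.2626
  Change      -1.269      3.806
  Equil        1.011      4.069
  solve Keq expr → x = 1.269; check Q = 66.63
Then add 0.1589 M of D.
Step 2:
                   D          M
  Initial       1.17      4.069
  Change    -0.04791     0.1437
  Equil        1.122      4.213
  solve Keq expr → x = 0.04791; check Q = 66.63
Then add 1.63 M of M.
Step 3:
                   D          M
  Initial      1.122      5.843
  Change      0.3949     -1.185
  Equil        1.517      4.658
  solve Keq expr → x = -0.3949; check Q = 66.63

x = -0.3949 M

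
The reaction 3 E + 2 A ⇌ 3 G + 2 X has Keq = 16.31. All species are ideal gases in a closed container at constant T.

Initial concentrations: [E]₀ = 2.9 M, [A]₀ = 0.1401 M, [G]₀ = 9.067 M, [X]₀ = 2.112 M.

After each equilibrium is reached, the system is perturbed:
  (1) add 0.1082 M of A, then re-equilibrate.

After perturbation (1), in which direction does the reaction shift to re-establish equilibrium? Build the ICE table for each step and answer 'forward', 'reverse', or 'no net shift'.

Direction: forward

Q₀ = 6946 vs Keq = 16.31 ⇒ Q>K, reverse
Step 1:
                  E         A         G         X
  init          2.9    0.1401     9.067     2.112
  Δ           1.152    0.7682    -1.152   -0.7682
  eq          4.052    0.9083     7.915     1.344
  solve Keq expr → x = -0.3841; check Q = 16.31
Then add 0.1082 M of A.
Step 2:
                  E         A         G         X
  init        4.052     1.016     7.915     1.344
  Δ        -0.06542  -0.04361   0.06542   0.04361
  eq          3.987    0.9729      7.98     1.387
  solve Keq expr → x = 0.02181; check Q = 16.31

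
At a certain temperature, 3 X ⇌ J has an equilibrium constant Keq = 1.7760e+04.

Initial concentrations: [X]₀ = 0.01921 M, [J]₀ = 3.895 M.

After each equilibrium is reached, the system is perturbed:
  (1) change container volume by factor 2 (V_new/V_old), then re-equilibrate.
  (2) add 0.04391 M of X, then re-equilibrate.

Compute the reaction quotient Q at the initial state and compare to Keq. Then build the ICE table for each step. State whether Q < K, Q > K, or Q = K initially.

Q₀ = 5.4945e+05 vs Keq = 1.7760e+04 ⇒ Q>K, reverse
Step 1:
                   X          J
  init       0.01921      3.895
  Δ          0.04102   -0.01367
  eq         0.06023      3.881
  solve Keq expr → x = -0.01367; check Q = 1.7760e+04
Then change container volume by factor 2 (V_new/V_old).
Step 2:
                   X          J
  init       0.03012      1.941
  Δ          0.01764  -0.005881
  eq         0.04776      1.935
  solve Keq expr → x = -0.005881; check Q = 1.7760e+04
Then add 0.04391 M of X.
Step 3:
                   X          J
  init       0.09167      1.935
  Δ         -0.04379     0.0146
  eq         0.04788      1.949
  solve Keq expr → x = 0.0146; check Q = 1.7760e+04

Q₀ = 5.4945e+05; Q > K (proceeds reverse)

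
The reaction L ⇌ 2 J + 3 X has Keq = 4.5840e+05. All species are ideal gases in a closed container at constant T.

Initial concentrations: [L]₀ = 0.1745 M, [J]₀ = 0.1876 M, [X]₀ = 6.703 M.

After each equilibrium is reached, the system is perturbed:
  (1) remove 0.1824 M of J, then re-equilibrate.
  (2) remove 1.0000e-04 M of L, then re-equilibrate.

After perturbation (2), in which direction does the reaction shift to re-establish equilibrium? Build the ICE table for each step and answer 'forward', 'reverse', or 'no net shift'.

Q₀ = 60.74 vs Keq = 4.5840e+05 ⇒ Q<K, forward
Step 1:
                   L          J          X
  I           0.1745     0.1876      6.703
  C          -0.1743     0.3485     0.5228
  E       2.3656e-04     0.5361      7.226
  solve Keq expr → x = 0.1743; check Q = 4.5840e+05
Then remove 0.1824 M of J.
Step 2:
                   L          J          X
  I       2.3656e-04     0.3537      7.226
  C       -1.3341e-04 2.6682e-04 4.0023e-04
  E       1.0315e-04      0.354      7.226
  solve Keq expr → x = 1.3341e-04; check Q = 4.5840e+05
Then remove 1.0000e-04 M of L.
Step 3:
                   L          J          X
  I       3.1513e-06      0.354      7.226
  C       9.9871e-05 -1.9974e-04 -2.9961e-04
  E       1.0302e-04     0.3538      7.226
  solve Keq expr → x = -9.9871e-05; check Q = 4.5840e+05

Direction: reverse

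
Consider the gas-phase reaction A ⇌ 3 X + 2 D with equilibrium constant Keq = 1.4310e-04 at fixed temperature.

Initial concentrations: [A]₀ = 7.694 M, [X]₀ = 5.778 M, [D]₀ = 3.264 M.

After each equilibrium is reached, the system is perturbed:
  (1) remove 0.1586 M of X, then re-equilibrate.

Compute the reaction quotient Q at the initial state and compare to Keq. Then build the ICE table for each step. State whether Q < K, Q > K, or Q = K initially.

Q₀ = 267.1 vs Keq = 1.4310e-04 ⇒ Q>K, reverse
Step 1:
                   A          X          D
  Initial      7.694      5.778      3.264
  Change       1.612     -4.836     -3.224
  Equil        9.306     0.9419    0.03992
  solve Keq expr → x = -1.612; check Q = 1.4310e-04
Then remove 0.1586 M of X.
Step 2:
                   A          X          D
  Initial      9.306     0.7833    0.03992
  Change   -0.005537    0.01661    0.01107
  Equil        9.301     0.7999    0.05099
  solve Keq expr → x = 0.005537; check Q = 1.4310e-04

Q₀ = 267.1; Q > K (proceeds reverse)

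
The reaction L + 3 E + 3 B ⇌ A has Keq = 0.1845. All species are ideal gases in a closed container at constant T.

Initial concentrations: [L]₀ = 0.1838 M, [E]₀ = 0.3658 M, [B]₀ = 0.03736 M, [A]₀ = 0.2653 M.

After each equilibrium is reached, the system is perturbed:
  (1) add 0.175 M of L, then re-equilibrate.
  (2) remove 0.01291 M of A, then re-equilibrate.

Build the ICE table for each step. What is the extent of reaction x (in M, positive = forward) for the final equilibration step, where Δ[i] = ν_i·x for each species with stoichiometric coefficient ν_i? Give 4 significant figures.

Q₀ = 5.6551e+05 vs Keq = 0.1845 ⇒ Q>K, reverse
Step 1:
                   L          E          B          A
  I           0.1838     0.3658    0.03736     0.2653
  C           0.2304     0.6912     0.6912    -0.2304
  E           0.4142      1.057     0.7286     0.0349
  solve Keq expr → x = -0.2304; check Q = 0.1845
Then add 0.175 M of L.
Step 2:
                   L          E          B          A
  I           0.5892      1.057     0.7286     0.0349
  C        -0.007207   -0.02162   -0.02162   0.007207
  E            0.582      1.035     0.7069    0.04211
  solve Keq expr → x = 0.007207; check Q = 0.1845
Then remove 0.01291 M of A.
Step 3:
                   L          E          B          A
  I            0.582      1.035     0.7069     0.0292
  C        -0.006751   -0.02025   -0.02025   0.006751
  E           0.5752      1.015     0.6867    0.03595
  solve Keq expr → x = 0.006751; check Q = 0.1845

x = 0.006751 M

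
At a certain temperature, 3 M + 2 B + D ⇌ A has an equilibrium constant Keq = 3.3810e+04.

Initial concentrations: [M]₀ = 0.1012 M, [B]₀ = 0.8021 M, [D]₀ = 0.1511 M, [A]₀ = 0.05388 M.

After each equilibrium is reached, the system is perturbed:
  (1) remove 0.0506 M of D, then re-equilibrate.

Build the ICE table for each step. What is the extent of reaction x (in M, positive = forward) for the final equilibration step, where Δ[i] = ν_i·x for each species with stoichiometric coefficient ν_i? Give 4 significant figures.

Q₀ = 534.8 vs Keq = 3.3810e+04 ⇒ Q<K, forward
Step 1:
                    M           B           D           A
  Initial      0.1012      0.8021      0.1511     0.05388
  Change     -0.06971    -0.04647    -0.02324     0.02324
  Equil       0.03149      0.7556      0.1279     0.07712
  solve Keq expr → x = 0.02324; check Q = 3.3810e+04
Then remove 0.0506 M of D.
Step 2:
                    M           B           D           A
  Initial     0.03149      0.7556     0.07726     0.07712
  Change     0.005105    0.003403    0.001702   -0.001702
  Equil        0.0366       0.759     0.07897     0.07541
  solve Keq expr → x = -0.001702; check Q = 3.3810e+04

x = -0.001702 M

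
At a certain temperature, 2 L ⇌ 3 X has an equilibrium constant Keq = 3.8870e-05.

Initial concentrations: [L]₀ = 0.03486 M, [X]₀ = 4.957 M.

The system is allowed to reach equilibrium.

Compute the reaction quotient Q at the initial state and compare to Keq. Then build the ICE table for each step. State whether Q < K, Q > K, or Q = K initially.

Q₀ = 1.0023e+05 vs Keq = 3.8870e-05 ⇒ Q>K, reverse
Step 1:
                   L          X
  I          0.03486      4.957
  C            3.255     -4.882
  E             3.29    0.07493
  solve Keq expr → x = -1.627; check Q = 3.8870e-05

Q₀ = 1.0023e+05; Q > K (proceeds reverse)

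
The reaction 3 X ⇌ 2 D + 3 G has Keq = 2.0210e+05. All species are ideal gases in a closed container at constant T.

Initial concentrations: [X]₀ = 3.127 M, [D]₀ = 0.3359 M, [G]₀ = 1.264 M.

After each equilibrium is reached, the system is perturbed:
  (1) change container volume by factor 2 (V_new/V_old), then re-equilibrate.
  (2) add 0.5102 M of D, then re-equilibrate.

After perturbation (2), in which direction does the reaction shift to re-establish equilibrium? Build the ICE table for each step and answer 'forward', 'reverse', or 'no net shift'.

Direction: reverse

Q₀ = 0.007452 vs Keq = 2.0210e+05 ⇒ Q<K, forward
Step 1:
                    X           D           G
  Initial       3.127      0.3359       1.264
  Change       -2.999       1.999       2.999
  Equil        0.1279       2.335       4.263
  solve Keq expr → x = 0.9997; check Q = 2.0210e+05
Then change container volume by factor 2 (V_new/V_old).
Step 2:
                    X           D           G
  Initial     0.06394       1.168       2.132
  Change     -0.02287     0.01525     0.02287
  Equil       0.04106       1.183       2.154
  solve Keq expr → x = 0.007624; check Q = 2.0210e+05
Then add 0.5102 M of D.
Step 3:
                    X           D           G
  Initial     0.04106       1.693       2.154
  Change      0.01068   -0.007123    -0.01068
  Equil       0.05175       1.686       2.144
  solve Keq expr → x = -0.003562; check Q = 2.0210e+05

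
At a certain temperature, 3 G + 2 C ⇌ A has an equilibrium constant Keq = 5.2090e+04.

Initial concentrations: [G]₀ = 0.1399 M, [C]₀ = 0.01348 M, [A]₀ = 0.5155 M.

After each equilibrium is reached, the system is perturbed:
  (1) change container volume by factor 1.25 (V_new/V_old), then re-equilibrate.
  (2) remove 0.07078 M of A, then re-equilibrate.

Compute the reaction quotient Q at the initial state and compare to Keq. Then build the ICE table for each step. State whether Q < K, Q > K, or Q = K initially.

Q₀ = 1.0361e+06; Q > K (proceeds reverse)

Q₀ = 1.0361e+06 vs Keq = 5.2090e+04 ⇒ Q>K, reverse
Step 1:
                   G          C          A
  I           0.1399    0.01348     0.5155
  C          0.04053    0.02702   -0.01351
  E           0.1804     0.0405      0.502
  solve Keq expr → x = -0.01351; check Q = 5.2090e+04
Then change container volume by factor 1.25 (V_new/V_old).
Step 2:
                   G          C          A
  I           0.1443     0.0324     0.4016
  C           0.0159     0.0106  -0.005298
  E           0.1602      0.043     0.3963
  solve Keq expr → x = -0.005298; check Q = 5.2090e+04
Then remove 0.07078 M of A.
Step 3:
                   G          C          A
  I           0.1602      0.043     0.3255
  C        -0.003789  -0.002526   0.001263
  E           0.1565    0.04047     0.3268
  solve Keq expr → x = 0.001263; check Q = 5.2090e+04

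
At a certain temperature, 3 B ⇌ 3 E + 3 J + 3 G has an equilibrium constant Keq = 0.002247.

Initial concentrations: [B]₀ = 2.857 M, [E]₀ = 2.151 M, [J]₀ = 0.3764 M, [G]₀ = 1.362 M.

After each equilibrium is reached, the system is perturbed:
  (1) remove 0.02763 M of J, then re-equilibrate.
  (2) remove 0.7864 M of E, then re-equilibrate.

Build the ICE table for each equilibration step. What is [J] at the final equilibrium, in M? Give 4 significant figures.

Q₀ = 0.0575 vs Keq = 0.002247 ⇒ Q>K, reverse
Step 1:
                   B          E          J          G
  I            2.857      2.151     0.3764      1.362
  C           0.1998    -0.1998    -0.1998    -0.1998
  E            3.057      1.951     0.1766      1.162
  solve Keq expr → x = -0.06661; check Q = 0.002247
Then remove 0.02763 M of J.
Step 2:
                   B          E          J          G
  I            3.057      1.951     0.1489      1.162
  C         -0.02137    0.02137    0.02137    0.02137
  E            3.035      1.973     0.1703      1.184
  solve Keq expr → x = 0.007122; check Q = 0.002247
Then remove 0.7864 M of E.
Step 3:
                   B          E          J          G
  I            3.035      1.186     0.1703      1.184
  C         -0.07432    0.07432    0.07432    0.07432
  E            2.961       1.26     0.2446      1.258
  solve Keq expr → x = 0.02477; check Q = 0.002247

[J]_eq = 0.2446 M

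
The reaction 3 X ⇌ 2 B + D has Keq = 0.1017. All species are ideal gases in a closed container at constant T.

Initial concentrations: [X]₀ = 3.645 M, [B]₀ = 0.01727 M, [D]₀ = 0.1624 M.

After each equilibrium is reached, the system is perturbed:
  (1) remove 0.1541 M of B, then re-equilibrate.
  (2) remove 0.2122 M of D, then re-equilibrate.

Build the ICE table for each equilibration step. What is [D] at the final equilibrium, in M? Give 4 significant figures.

Q₀ = 1.0002e-06 vs Keq = 0.1017 ⇒ Q<K, forward
Step 1:
                  X         B         D
  I           3.645   0.01727    0.1624
  C           -1.62      1.08    0.5399
  E           2.025     1.097    0.7023
  solve Keq expr → x = 0.5399; check Q = 0.1017
Then remove 0.1541 M of B.
Step 2:
                  X         B         D
  I           2.025    0.9429    0.7023
  C        -0.09035   0.06024   0.03012
  E           1.935     1.003    0.7324
  solve Keq expr → x = 0.03012; check Q = 0.1017
Then remove 0.2122 M of D.
Step 3:
                  X         B         D
  I           1.935     1.003    0.5202
  C        -0.09775   0.06516   0.03258
  E           1.837     1.068    0.5528
  solve Keq expr → x = 0.03258; check Q = 0.1017

[D]_eq = 0.5528 M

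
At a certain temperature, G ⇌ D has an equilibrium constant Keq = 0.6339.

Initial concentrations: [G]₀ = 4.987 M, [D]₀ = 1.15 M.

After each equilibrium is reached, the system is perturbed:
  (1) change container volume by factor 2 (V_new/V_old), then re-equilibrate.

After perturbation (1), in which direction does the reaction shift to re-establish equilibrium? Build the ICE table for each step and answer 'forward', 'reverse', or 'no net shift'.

Direction: no net shift

Q₀ = 0.2306 vs Keq = 0.6339 ⇒ Q<K, forward
Step 1:
                   G          D
  init         4.987       1.15
  Δ           -1.231      1.231
  eq           3.756      2.381
  solve Keq expr → x = 1.231; check Q = 0.6339
Then change container volume by factor 2 (V_new/V_old).
Step 2:
                   G          D
  init         1.878       1.19
  Δ                0          0
  eq           1.878       1.19
  solve Keq expr → x = 0; check Q = 0.6339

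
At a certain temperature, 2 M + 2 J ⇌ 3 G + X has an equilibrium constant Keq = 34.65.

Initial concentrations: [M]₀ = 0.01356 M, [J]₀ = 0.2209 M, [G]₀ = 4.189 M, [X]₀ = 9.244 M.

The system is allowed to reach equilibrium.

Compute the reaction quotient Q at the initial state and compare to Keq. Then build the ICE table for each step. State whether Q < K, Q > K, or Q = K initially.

Q₀ = 7.5732e+07; Q > K (proceeds reverse)

Q₀ = 7.5732e+07 vs Keq = 34.65 ⇒ Q>K, reverse
Step 1:
                    M           J           G           X
  I           0.01356      0.2209       4.189       9.244
  C             1.227       1.227       -1.84     -0.6135
  E             1.241       1.448       2.349       8.631
  solve Keq expr → x = -0.6135; check Q = 34.65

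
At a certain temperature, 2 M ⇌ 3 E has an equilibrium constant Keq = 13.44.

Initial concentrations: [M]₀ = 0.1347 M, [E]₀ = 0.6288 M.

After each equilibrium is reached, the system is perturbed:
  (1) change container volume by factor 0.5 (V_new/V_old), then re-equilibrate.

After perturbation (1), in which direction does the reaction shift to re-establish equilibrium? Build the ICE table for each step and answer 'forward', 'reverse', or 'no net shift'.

Q₀ = 13.7 vs Keq = 13.44 ⇒ Q>K, reverse
Step 1:
                    M           E
  init         0.1347      0.6288
  Δ        8.8096e-04   -0.001321
  eq           0.1356      0.6275
  solve Keq expr → x = -4.4048e-04; check Q = 13.44
Then change container volume by factor 0.5 (V_new/V_old).
Step 2:
                    M           E
  init         0.2712       1.255
  Δ           0.06711     -0.1007
  eq           0.3383       1.154
  solve Keq expr → x = -0.03356; check Q = 13.44

Direction: reverse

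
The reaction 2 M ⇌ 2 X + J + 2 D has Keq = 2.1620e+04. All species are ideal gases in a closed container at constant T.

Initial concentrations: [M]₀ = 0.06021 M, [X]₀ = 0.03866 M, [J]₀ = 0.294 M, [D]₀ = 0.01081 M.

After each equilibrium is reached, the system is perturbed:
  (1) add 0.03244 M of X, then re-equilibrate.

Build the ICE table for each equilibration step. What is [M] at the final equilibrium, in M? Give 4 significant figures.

[M]_eq = 3.6078e-05 M

Q₀ = 1.4164e-05 vs Keq = 2.1620e+04 ⇒ Q<K, forward
Step 1:
                   M          X          J          D
  I          0.06021    0.03866      0.294    0.01081
  C         -0.06018    0.06018    0.03009    0.06018
  E       2.7168e-05    0.09884     0.3241    0.07099
  solve Keq expr → x = 0.03009; check Q = 2.1620e+04
Then add 0.03244 M of X.
Step 2:
                   M          X          J          D
  I       2.7168e-05     0.1313     0.3241    0.07099
  C       8.9094e-06 -8.9094e-06 -4.4547e-06 -8.9094e-06
  E       3.6078e-05     0.1313     0.3241    0.07098
  solve Keq expr → x = -4.4547e-06; check Q = 2.1620e+04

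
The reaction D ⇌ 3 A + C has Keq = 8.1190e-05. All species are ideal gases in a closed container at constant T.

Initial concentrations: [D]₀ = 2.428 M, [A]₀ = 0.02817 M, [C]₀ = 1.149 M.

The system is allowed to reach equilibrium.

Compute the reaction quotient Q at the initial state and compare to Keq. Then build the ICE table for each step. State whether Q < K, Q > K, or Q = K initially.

Q₀ = 1.0579e-05 vs Keq = 8.1190e-05 ⇒ Q<K, forward
Step 1:
                    D           A           C
  Initial       2.428     0.02817       1.149
  Change    -0.009061     0.02718    0.009061
  Equil         2.419     0.05535       1.158
  solve Keq expr → x = 0.009061; check Q = 8.1190e-05

Q₀ = 1.0579e-05; Q < K (proceeds forward)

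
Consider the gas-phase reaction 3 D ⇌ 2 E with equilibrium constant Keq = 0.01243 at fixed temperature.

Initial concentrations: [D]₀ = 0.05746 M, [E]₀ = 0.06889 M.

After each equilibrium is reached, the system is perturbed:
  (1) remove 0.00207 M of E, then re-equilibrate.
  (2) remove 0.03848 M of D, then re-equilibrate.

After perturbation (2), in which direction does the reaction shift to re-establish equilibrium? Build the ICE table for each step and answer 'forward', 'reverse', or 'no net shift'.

Direction: reverse

Q₀ = 25.02 vs Keq = 0.01243 ⇒ Q>K, reverse
Step 1:
                    D           E
  init        0.05746     0.06889
  Δ           0.09352    -0.06235
  eq            0.151    0.006541
  solve Keq expr → x = -0.03117; check Q = 0.01243
Then remove 0.00207 M of E.
Step 2:
                    D           E
  init          0.151    0.004471
  Δ          -0.00283    0.001887
  eq           0.1482    0.006358
  solve Keq expr → x = 9.4347e-04; check Q = 0.01243
Then remove 0.03848 M of D.
Step 3:
                    D           E
  init         0.1097    0.006358
  Δ          0.003195    -0.00213
  eq           0.1129    0.004228
  solve Keq expr → x = -0.001065; check Q = 0.01243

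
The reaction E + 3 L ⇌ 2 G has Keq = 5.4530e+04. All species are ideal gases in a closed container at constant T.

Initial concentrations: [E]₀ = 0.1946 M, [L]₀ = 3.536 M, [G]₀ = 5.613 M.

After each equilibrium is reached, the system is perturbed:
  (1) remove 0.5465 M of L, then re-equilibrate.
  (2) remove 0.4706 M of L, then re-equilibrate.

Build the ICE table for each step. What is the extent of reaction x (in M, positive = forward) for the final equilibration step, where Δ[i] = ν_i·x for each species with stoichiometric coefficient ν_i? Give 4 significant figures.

Q₀ = 3.662 vs Keq = 5.4530e+04 ⇒ Q<K, forward
Step 1:
                    E           L           G
  Initial      0.1946       3.536       5.613
  Change      -0.1946     -0.5837      0.3891
  Equil    2.5675e-05       2.952       6.002
  solve Keq expr → x = 0.1946; check Q = 5.4530e+04
Then remove 0.5465 M of L.
Step 2:
                    E           L           G
  Initial  2.5675e-05       2.406       6.002
  Change   2.1768e-05  6.5304e-05 -4.3536e-05
  Equil    4.7443e-05       2.406       6.002
  solve Keq expr → x = -2.1768e-05; check Q = 5.4530e+04
Then remove 0.4706 M of L.
Step 3:
                    E           L           G
  Initial  4.7443e-05       1.935       6.002
  Change   4.3688e-05  1.3106e-04 -8.7376e-05
  Equil    9.1131e-05       1.935       6.002
  solve Keq expr → x = -4.3688e-05; check Q = 5.4530e+04

x = -4.3688e-05 M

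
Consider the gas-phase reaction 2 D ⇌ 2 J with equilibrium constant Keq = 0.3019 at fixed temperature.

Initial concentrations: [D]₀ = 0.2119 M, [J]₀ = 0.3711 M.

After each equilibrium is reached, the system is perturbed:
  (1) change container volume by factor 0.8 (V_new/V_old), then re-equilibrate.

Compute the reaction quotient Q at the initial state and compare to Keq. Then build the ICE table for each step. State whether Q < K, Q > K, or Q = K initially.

Q₀ = 3.067; Q > K (proceeds reverse)

Q₀ = 3.067 vs Keq = 0.3019 ⇒ Q>K, reverse
Step 1:
                    D           J
  I            0.2119      0.3711
  C            0.1644     -0.1644
  E            0.3763      0.2067
  solve Keq expr → x = -0.08218; check Q = 0.3019
Then change container volume by factor 0.8 (V_new/V_old).
Step 2:
                    D           J
  I            0.4703      0.2584
  C                 0           0
  E            0.4703      0.2584
  solve Keq expr → x = 0; check Q = 0.3019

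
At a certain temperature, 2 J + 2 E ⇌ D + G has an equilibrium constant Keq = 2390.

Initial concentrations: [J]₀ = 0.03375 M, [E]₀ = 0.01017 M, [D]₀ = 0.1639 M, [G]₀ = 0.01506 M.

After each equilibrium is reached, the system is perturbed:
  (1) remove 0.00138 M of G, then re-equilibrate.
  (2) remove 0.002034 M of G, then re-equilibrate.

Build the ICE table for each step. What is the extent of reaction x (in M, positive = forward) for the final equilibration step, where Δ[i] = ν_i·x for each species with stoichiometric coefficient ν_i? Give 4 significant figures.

Q₀ = 2.0951e+04 vs Keq = 2390 ⇒ Q>K, reverse
Step 1:
                   J          E          D          G
  I          0.03375    0.01017     0.1639    0.01506
  C         0.009236   0.009236  -0.004618  -0.004618
  E          0.04299    0.01941     0.1593    0.01044
  solve Keq expr → x = -0.004618; check Q = 2390
Then remove 0.00138 M of G.
Step 2:
                   J          E          D          G
  I          0.04299    0.01941     0.1593   0.009062
  C       -6.7788e-04 -6.7788e-04 3.3894e-04 3.3894e-04
  E          0.04231    0.01873     0.1596   0.009401
  solve Keq expr → x = 3.3894e-04; check Q = 2390
Then remove 0.002034 M of G.
Step 3:
                   J          E          D          G
  I          0.04231    0.01873     0.1596   0.007367
  C        -0.001076  -0.001076 5.3822e-04 5.3822e-04
  E          0.04123    0.01765     0.1602   0.007905
  solve Keq expr → x = 5.3822e-04; check Q = 2390

x = 5.3822e-04 M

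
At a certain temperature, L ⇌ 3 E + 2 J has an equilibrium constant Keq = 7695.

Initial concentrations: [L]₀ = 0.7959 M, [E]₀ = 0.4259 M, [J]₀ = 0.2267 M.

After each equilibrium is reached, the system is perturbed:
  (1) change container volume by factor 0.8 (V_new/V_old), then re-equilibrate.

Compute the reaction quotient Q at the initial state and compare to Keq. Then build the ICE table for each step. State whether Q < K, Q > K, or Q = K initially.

Q₀ = 0.004988; Q < K (proceeds forward)

Q₀ = 0.004988 vs Keq = 7695 ⇒ Q<K, forward
Step 1:
                  L         E         J
  I          0.7959    0.4259    0.2267
  C         -0.7868      2.36     1.574
  E         0.00911     2.786       1.8
  solve Keq expr → x = 0.7868; check Q = 7695
Then change container volume by factor 0.8 (V_new/V_old).
Step 2:
                  L         E         J
  I         0.01139     3.483      2.25
  C         0.01468  -0.04404  -0.02936
  E         0.02607     3.439     2.221
  solve Keq expr → x = -0.01468; check Q = 7695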